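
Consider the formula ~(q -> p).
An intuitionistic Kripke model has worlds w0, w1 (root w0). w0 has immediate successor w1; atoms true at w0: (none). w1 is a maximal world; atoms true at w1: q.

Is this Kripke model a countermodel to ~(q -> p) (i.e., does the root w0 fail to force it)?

No

w0 ||- ~(q -> p): no world accessible from w0 forces q -> p.
So the root w0 forces ~(q -> p); the model is not a countermodel.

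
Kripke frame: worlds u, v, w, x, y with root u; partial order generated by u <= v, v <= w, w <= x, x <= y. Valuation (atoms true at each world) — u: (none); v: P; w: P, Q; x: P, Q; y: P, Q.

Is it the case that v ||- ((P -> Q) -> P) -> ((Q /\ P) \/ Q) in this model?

v ||-/- ((P -> Q) -> P) -> ((Q /\ P) \/ Q): already at v itself, v ||- (P -> Q) -> P but v ||-/- (Q /\ P) \/ Q.
v ||-/- (Q /\ P) \/ Q: neither disjunct is forced at v.
v ||-/- Q /\ P since v fails Q.

No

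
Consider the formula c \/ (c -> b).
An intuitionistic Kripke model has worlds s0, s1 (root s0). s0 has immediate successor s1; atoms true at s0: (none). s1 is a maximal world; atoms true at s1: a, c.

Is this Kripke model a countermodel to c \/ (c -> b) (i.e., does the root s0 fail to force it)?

Yes

s0 ||-/- c \/ (c -> b): neither disjunct is forced at s0.
s0 lacks atom c, so s0 ||-/- c.
So the root s0 does not force c \/ (c -> b); the model is a countermodel.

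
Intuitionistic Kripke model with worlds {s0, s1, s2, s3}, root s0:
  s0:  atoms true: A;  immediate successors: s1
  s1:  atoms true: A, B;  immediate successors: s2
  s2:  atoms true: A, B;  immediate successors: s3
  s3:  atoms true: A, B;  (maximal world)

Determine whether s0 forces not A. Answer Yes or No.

No

s0 does not force not A since s0 is accessible from s0 and s0 forces A.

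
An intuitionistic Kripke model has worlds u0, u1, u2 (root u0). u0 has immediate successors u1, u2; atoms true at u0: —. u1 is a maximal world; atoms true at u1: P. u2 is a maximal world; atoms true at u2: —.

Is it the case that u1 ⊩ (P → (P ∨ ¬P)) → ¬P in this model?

No

u1 ⊮ (P → (P ∨ ¬P)) → ¬P: already at u1 itself, u1 ⊩ P → (P ∨ ¬P) but u1 ⊮ ¬P.
u1 ⊮ ¬P since u1 is accessible from u1 and u1 ⊩ P.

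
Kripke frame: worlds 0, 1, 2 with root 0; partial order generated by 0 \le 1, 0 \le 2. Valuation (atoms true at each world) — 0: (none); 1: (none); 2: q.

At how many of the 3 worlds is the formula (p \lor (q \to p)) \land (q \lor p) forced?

0: does not force it — 0 \nVdash (p \lor (q \to p)) \land (q \lor p) since 0 fails p \lor (q \to p).
1: does not force it.
2: does not force it.
Worlds forcing the formula: { }.

0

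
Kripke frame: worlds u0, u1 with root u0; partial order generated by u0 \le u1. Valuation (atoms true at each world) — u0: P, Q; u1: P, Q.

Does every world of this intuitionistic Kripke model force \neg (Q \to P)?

No

Not every world: u0 \nVdash \neg (Q \to P).
u0 \nVdash \neg (Q \to P) since u0 is accessible from u0 and u0 \Vdash Q \to P.
u0 \Vdash Q \to P: every world accessible from u0 that forces Q (namely u0, u1) also forces P.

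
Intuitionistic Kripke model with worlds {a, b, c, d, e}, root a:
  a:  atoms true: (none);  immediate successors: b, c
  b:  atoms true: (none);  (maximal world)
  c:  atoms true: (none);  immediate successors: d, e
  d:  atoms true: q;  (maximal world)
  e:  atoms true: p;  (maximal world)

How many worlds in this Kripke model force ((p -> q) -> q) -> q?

2

a: does not force it — a ||-/- ((p -> q) -> q) -> q: at the accessible world c, c ||- (p -> q) -> q but c ||-/- q.
b: forces it.
c: does not force it — c ||-/- ((p -> q) -> q) -> q: already at c itself, c ||- (p -> q) -> q but c ||-/- q.
d: forces it.
e: does not force it.
Worlds forcing the formula: {b, d}.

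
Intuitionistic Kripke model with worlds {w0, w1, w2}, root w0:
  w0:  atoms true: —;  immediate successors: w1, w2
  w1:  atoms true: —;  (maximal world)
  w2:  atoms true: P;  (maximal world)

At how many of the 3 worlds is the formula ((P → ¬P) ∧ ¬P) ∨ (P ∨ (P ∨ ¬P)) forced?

2

w0: does not force it — w0 ⊮ ((P → ¬P) ∧ ¬P) ∨ (P ∨ (P ∨ ¬P)): neither disjunct is forced at w0.
w1: forces it.
w2: forces it.
Worlds forcing the formula: {w1, w2}.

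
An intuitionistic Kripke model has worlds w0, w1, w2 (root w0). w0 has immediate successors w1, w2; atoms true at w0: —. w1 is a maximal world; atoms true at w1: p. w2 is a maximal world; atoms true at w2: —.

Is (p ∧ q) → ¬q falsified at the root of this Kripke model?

w0 ⊩ (p ∧ q) → ¬q vacuously: no world accessible from w0 forces the antecedent p ∧ q.
So the root w0 forces (p ∧ q) → ¬q; the model is not a countermodel.

No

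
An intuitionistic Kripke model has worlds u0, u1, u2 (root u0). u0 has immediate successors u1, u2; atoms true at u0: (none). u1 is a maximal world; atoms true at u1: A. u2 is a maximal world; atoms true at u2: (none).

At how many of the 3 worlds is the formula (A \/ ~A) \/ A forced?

2

u0: does not force it — u0 ||-/- (A \/ ~A) \/ A: neither disjunct is forced at u0.
u1: forces it.
u2: forces it.
Worlds forcing the formula: {u1, u2}.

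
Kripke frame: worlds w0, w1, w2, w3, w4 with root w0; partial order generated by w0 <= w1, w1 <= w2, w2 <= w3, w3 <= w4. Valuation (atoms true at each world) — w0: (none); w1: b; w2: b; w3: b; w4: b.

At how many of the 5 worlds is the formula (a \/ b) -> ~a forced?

w0: forces it.
w1: forces it.
w2: forces it.
w3: forces it.
w4: forces it.
Worlds forcing the formula: {w0, w1, w2, w3, w4}.

5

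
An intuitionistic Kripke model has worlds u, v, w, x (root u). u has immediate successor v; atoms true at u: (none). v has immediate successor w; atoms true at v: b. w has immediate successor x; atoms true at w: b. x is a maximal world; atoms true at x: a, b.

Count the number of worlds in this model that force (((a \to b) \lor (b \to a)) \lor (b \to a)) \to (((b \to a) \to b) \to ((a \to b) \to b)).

u: does not force it — u \nVdash (((a \to b) \lor (b \to a)) \lor (b \to a)) \to (((b \to a) \to b) \to ((a \to b) \to b)): already at u itself, u \Vdash ((a \to b) \lor (b \to a)) \lor (b \to a) but u \nVdash ((b \to a) \to b) \to ((a \to b) \to b).
v: forces it.
w: forces it.
x: forces it.
Worlds forcing the formula: {v, w, x}.

3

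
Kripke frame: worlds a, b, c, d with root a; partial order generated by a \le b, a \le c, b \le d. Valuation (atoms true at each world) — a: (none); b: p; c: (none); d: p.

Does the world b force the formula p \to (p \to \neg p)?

No

b \nVdash p \to (p \to \neg p): already at b itself, b \Vdash p but b \nVdash p \to \neg p.
b \nVdash p \to \neg p: already at b itself, b \Vdash p but b \nVdash \neg p.
b \nVdash \neg p since b is accessible from b and b \Vdash p.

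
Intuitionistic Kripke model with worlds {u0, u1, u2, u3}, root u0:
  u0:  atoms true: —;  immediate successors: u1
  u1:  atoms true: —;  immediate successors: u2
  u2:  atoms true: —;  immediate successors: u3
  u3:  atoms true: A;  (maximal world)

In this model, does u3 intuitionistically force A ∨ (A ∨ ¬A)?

Yes

u3 ⊩ A ∨ (A ∨ ¬A) via the disjunct A.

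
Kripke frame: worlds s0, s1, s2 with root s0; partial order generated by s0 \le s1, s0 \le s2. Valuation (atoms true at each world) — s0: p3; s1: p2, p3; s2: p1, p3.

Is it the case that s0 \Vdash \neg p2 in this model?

s0 \nVdash \neg p2 since s1 is accessible from s0 and s1 \Vdash p2.

No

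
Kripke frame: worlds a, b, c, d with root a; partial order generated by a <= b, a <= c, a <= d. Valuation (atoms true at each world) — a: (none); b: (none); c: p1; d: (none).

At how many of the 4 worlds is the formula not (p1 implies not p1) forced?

1

a: does not force it — a does not force not (p1 implies not p1) since b is accessible from a and b forces p1 implies not p1.
b: does not force it — b does not force not (p1 implies not p1) since b is accessible from b and b forces p1 implies not p1.
c: forces it.
d: does not force it — d does not force not (p1 implies not p1) since d is accessible from d and d forces p1 implies not p1.
Worlds forcing the formula: {c}.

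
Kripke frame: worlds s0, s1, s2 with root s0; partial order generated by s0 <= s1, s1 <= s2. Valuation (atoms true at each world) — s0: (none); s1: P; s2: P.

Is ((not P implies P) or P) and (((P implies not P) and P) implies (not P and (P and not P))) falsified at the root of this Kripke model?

No

s0 forces ((not P implies P) or P) and (((P implies not P) and P) implies (not P and (P and not P))) since s0 forces both conjuncts.
So the root s0 forces ((not P implies P) or P) and (((P implies not P) and P) implies (not P and (P and not P))); the model is not a countermodel.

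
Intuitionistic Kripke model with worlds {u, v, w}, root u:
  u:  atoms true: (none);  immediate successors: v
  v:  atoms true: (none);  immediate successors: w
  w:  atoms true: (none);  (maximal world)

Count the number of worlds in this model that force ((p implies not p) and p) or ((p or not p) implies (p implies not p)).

u: forces it.
v: forces it.
w: forces it.
Worlds forcing the formula: {u, v, w}.

3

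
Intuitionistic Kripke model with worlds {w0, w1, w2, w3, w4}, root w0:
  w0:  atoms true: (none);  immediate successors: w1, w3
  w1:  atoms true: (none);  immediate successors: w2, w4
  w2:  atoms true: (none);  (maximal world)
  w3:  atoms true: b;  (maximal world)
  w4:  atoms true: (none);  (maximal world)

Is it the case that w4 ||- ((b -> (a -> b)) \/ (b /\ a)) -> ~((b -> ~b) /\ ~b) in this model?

w4 ||-/- ((b -> (a -> b)) \/ (b /\ a)) -> ~((b -> ~b) /\ ~b): already at w4 itself, w4 ||- (b -> (a -> b)) \/ (b /\ a) but w4 ||-/- ~((b -> ~b) /\ ~b).
w4 ||-/- ~((b -> ~b) /\ ~b) since w4 is accessible from w4 and w4 ||- (b -> ~b) /\ ~b.
w4 ||- (b -> ~b) /\ ~b since w4 forces both conjuncts.

No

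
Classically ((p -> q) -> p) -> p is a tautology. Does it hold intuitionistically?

This is Peirce's law, which is not intuitionistically valid.
A Kripke countermodel: worlds w0, w1; order generated by w0 <= w1; atoms true at each world — w0:{}; w1:{p}.
w0 ||-/- ((p -> q) -> p) -> p: already at w0 itself, w0 ||- (p -> q) -> p but w0 ||-/- p.
w0 lacks atom p, so w0 ||-/- p.
So the root w0 does not force the formula.

No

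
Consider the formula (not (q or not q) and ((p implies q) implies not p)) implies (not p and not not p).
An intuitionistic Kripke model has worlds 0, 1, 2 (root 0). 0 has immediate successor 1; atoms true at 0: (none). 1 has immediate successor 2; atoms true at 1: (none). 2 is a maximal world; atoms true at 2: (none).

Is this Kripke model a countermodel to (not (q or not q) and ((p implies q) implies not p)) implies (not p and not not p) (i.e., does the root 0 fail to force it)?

0 forces (not (q or not q) and ((p implies q) implies not p)) implies (not p and not not p) vacuously: no world accessible from 0 forces the antecedent not (q or not q) and ((p implies q) implies not p).
So the root 0 forces (not (q or not q) and ((p implies q) implies not p)) implies (not p and not not p); the model is not a countermodel.

No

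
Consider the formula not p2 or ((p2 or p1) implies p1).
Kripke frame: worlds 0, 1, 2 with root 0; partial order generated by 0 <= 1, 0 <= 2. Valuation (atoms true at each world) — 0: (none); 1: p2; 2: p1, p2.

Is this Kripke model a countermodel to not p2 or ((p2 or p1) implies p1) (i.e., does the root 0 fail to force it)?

Yes

0 does not force not p2 or ((p2 or p1) implies p1): neither disjunct is forced at 0.
0 does not force not p2 since 1 is accessible from 0 and 1 forces p2.
So the root 0 does not force not p2 or ((p2 or p1) implies p1); the model is a countermodel.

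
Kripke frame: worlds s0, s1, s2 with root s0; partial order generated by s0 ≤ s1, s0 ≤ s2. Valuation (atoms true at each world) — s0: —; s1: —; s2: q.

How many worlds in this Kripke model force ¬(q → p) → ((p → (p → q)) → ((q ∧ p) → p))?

3

s0: forces it.
s1: forces it.
s2: forces it.
Worlds forcing the formula: {s0, s1, s2}.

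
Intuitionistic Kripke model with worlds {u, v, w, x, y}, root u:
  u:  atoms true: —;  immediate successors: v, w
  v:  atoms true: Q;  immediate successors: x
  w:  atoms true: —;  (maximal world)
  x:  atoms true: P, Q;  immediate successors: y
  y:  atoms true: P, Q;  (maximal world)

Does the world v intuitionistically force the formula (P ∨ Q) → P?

v ⊮ (P ∨ Q) → P: already at v itself, v ⊩ P ∨ Q but v ⊮ P.
v lacks atom P, so v ⊮ P.

No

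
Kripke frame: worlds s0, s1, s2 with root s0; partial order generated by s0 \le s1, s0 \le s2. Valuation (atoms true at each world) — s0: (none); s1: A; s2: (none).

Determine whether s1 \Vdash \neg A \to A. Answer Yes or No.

s1 \Vdash \neg A \to A vacuously: no world accessible from s1 forces the antecedent \neg A.

Yes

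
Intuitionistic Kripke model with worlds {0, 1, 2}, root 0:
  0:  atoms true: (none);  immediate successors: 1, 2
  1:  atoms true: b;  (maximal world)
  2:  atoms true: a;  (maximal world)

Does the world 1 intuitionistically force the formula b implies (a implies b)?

Yes

1 forces b implies (a implies b): every world accessible from 1 that forces b (namely 1) also forces a implies b.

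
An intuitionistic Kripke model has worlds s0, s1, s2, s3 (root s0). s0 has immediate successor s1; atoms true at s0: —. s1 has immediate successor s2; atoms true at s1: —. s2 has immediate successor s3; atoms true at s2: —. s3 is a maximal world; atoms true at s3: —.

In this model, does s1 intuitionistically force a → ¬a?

Yes

s1 ⊩ a → ¬a vacuously: no world accessible from s1 forces the antecedent a.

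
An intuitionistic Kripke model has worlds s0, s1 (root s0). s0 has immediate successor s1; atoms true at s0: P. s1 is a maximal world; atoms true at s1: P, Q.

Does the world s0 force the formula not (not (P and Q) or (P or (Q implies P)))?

No

s0 does not force not (not (P and Q) or (P or (Q implies P))) since s0 is accessible from s0 and s0 forces not (P and Q) or (P or (Q implies P)).
s0 forces not (P and Q) or (P or (Q implies P)) via the disjunct P or (Q implies P).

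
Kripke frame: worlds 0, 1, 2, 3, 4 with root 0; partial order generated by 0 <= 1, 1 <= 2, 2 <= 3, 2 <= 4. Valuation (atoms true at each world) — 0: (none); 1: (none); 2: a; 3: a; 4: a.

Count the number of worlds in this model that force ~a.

0

0: does not force it — 0 ||-/- ~a since 2 is accessible from 0 and 2 ||- a.
1: does not force it — 1 ||-/- ~a since 2 is accessible from 1 and 2 ||- a.
2: does not force it — 2 ||-/- ~a since 2 is accessible from 2 and 2 ||- a.
3: does not force it.
4: does not force it.
Worlds forcing the formula: { }.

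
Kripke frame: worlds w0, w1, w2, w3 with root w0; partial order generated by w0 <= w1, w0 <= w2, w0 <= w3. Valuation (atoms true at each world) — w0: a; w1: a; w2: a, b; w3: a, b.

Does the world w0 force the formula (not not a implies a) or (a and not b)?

w0 forces (not not a implies a) or (a and not b) via the disjunct not not a implies a.

Yes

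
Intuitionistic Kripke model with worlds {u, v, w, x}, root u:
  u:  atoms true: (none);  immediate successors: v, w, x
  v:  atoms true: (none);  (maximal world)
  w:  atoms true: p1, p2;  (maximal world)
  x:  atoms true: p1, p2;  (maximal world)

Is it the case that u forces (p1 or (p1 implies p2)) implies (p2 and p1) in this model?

u does not force (p1 or (p1 implies p2)) implies (p2 and p1): already at u itself, u forces p1 or (p1 implies p2) but u does not force p2 and p1.
u does not force p2 and p1 since u fails p2.

No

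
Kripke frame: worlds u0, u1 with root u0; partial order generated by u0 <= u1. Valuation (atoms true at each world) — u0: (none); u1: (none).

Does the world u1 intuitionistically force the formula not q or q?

u1 forces not q or q via the disjunct not q.

Yes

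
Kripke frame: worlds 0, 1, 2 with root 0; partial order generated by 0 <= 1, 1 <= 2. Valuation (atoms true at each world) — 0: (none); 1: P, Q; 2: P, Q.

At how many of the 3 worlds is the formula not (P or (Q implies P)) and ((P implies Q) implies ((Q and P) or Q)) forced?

0

0: does not force it — 0 does not force not (P or (Q implies P)) and ((P implies Q) implies ((Q and P) or Q)) since 0 fails not (P or (Q implies P)).
1: does not force it — 1 does not force not (P or (Q implies P)) and ((P implies Q) implies ((Q and P) or Q)) since 1 fails not (P or (Q implies P)).
2: does not force it — 2 does not force not (P or (Q implies P)) and ((P implies Q) implies ((Q and P) or Q)) since 2 fails not (P or (Q implies P)).
Worlds forcing the formula: { }.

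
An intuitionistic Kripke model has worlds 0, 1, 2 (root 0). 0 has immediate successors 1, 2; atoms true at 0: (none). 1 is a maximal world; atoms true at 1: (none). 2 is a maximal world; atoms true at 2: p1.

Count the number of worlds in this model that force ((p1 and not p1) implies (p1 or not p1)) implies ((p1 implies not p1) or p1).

2

0: does not force it — 0 does not force ((p1 and not p1) implies (p1 or not p1)) implies ((p1 implies not p1) or p1): already at 0 itself, 0 forces (p1 and not p1) implies (p1 or not p1) but 0 does not force (p1 implies not p1) or p1.
1: forces it.
2: forces it.
Worlds forcing the formula: {1, 2}.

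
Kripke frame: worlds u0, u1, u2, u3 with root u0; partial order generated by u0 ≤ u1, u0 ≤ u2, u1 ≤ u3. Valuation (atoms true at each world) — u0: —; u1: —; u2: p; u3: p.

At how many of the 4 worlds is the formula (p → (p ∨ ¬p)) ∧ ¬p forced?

0

u0: does not force it — u0 ⊮ (p → (p ∨ ¬p)) ∧ ¬p since u0 fails ¬p.
u1: does not force it — u1 ⊮ (p → (p ∨ ¬p)) ∧ ¬p since u1 fails ¬p.
u2: does not force it.
u3: does not force it.
Worlds forcing the formula: { }.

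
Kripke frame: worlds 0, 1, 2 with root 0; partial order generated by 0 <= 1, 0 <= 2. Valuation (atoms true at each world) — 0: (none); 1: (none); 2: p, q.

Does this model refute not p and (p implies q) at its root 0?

0 does not force not p and (p implies q) since 0 fails not p.
So the root 0 does not force not p and (p implies q); the model is a countermodel.

Yes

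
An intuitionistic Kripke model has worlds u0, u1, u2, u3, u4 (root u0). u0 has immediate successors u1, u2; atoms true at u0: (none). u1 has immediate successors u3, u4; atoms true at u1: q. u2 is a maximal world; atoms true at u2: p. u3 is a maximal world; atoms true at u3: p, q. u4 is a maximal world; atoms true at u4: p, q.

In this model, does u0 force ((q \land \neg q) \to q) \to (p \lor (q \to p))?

u0 \nVdash ((q \land \neg q) \to q) \to (p \lor (q \to p)): already at u0 itself, u0 \Vdash (q \land \neg q) \to q but u0 \nVdash p \lor (q \to p).
u0 \nVdash p \lor (q \to p): neither disjunct is forced at u0.
u0 lacks atom p, so u0 \nVdash p.

No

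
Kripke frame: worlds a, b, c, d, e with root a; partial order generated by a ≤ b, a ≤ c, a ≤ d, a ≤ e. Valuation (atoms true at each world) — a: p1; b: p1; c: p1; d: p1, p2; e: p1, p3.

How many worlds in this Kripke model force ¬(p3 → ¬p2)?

a: does not force it — a ⊮ ¬(p3 → ¬p2) since a is accessible from a and a ⊩ p3 → ¬p2.
b: does not force it — b ⊮ ¬(p3 → ¬p2) since b is accessible from b and b ⊩ p3 → ¬p2.
c: does not force it.
d: does not force it.
e: does not force it.
Worlds forcing the formula: { }.

0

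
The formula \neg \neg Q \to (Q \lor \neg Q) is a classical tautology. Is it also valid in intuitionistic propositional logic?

No

This is a variant of double-negation elimination (deriving excluded middle from double negation), which is not intuitionistically valid.
A Kripke countermodel: worlds u, v; order generated by u \le v; atoms true at each world — u:{}; v:{Q}.
u \nVdash \neg \neg Q \to (Q \lor \neg Q): already at u itself, u \Vdash \neg \neg Q but u \nVdash Q \lor \neg Q.
u \nVdash Q \lor \neg Q: neither disjunct is forced at u.
u lacks atom Q, so u \nVdash Q.
So the root u does not force the formula.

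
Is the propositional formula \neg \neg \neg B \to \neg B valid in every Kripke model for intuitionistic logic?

Yes

This is triple-negation reduction, which is intuitionistically derivable.
Assume \neg \neg \neg B and suppose B. Then \neg \neg B (double-negation introduction), contradicting \neg \neg \neg B. So \neg B.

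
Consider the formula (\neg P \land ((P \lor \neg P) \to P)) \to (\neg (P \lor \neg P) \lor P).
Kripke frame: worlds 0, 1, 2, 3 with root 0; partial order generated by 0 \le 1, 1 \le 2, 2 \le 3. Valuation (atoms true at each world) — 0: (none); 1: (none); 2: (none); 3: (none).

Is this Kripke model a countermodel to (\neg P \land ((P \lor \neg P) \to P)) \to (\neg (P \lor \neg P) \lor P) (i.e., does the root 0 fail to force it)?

No

0 \Vdash (\neg P \land ((P \lor \neg P) \to P)) \to (\neg (P \lor \neg P) \lor P) vacuously: no world accessible from 0 forces the antecedent \neg P \land ((P \lor \neg P) \to P).
So the root 0 forces (\neg P \land ((P \lor \neg P) \to P)) \to (\neg (P \lor \neg P) \lor P); the model is not a countermodel.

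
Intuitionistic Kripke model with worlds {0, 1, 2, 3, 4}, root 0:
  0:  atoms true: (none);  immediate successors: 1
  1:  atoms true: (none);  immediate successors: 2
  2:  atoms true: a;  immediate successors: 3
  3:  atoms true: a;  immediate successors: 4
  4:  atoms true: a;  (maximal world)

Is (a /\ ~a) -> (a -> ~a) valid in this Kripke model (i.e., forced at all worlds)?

Yes

0 ||- (a /\ ~a) -> (a -> ~a) vacuously: no world accessible from 0 forces the antecedent a /\ ~a.
Since the root 0 forces (a /\ ~a) -> (a -> ~a) and forcing is persistent (monotone upward), every world forces it.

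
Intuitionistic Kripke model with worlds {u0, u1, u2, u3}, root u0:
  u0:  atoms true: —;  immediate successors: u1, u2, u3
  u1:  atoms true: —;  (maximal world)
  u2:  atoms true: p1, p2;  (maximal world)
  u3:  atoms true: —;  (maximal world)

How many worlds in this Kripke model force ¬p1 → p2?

1

u0: does not force it — u0 ⊮ ¬p1 → p2: at the accessible world u1, u1 ⊩ ¬p1 but u1 ⊮ p2.
u1: does not force it — u1 ⊮ ¬p1 → p2: already at u1 itself, u1 ⊩ ¬p1 but u1 ⊮ p2.
u2: forces it.
u3: does not force it.
Worlds forcing the formula: {u2}.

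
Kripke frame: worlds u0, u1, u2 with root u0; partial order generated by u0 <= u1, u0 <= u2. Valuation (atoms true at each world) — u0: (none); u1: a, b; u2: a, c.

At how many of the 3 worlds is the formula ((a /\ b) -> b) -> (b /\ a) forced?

u0: does not force it — u0 ||-/- ((a /\ b) -> b) -> (b /\ a): already at u0 itself, u0 ||- (a /\ b) -> b but u0 ||-/- b /\ a.
u1: forces it.
u2: does not force it — u2 ||-/- ((a /\ b) -> b) -> (b /\ a): already at u2 itself, u2 ||- (a /\ b) -> b but u2 ||-/- b /\ a.
Worlds forcing the formula: {u1}.

1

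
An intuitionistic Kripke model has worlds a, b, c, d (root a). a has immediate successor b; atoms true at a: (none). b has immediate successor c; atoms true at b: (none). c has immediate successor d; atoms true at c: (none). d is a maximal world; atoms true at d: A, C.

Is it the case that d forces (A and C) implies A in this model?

Yes

d forces (A and C) implies A: every world accessible from d that forces A and C (namely d) also forces A.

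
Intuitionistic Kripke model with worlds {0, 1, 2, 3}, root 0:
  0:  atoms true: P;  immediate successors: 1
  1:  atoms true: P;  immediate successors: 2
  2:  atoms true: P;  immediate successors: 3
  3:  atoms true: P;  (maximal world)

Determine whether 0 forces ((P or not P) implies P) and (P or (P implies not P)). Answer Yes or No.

0 forces ((P or not P) implies P) and (P or (P implies not P)) since 0 forces both conjuncts.

Yes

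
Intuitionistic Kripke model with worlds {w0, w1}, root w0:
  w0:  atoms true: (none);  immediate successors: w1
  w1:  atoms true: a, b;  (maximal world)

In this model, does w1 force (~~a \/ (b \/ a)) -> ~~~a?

No

w1 ||-/- (~~a \/ (b \/ a)) -> ~~~a: already at w1 itself, w1 ||- ~~a \/ (b \/ a) but w1 ||-/- ~~~a.
w1 ||-/- ~~~a since w1 is accessible from w1 and w1 ||- ~~a.
w1 ||- ~~a: no world accessible from w1 forces ~a.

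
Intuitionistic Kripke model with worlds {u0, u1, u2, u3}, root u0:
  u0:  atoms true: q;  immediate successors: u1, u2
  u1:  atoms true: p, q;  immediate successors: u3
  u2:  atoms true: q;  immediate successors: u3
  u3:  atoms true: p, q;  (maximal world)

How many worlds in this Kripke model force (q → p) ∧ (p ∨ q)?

u0: does not force it — u0 ⊮ (q → p) ∧ (p ∨ q) since u0 fails q → p.
u1: forces it.
u2: does not force it — u2 ⊮ (q → p) ∧ (p ∨ q) since u2 fails q → p.
u3: forces it.
Worlds forcing the formula: {u1, u3}.

2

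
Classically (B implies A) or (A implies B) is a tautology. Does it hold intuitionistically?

No

This is the Gödel–Dummett linearity axiom, which is not intuitionistically valid.
A Kripke countermodel: worlds 0, 1, 2; order generated by 0 <= 1, 0 <= 2; atoms true at each world — 0:{}; 1:{B}; 2:{A}.
0 does not force (B implies A) or (A implies B): neither disjunct is forced at 0.
0 does not force B implies A: at the accessible world 1, 1 forces B but 1 does not force A.
1 lacks atom A, so 1 does not force A.
So the root 0 does not force the formula.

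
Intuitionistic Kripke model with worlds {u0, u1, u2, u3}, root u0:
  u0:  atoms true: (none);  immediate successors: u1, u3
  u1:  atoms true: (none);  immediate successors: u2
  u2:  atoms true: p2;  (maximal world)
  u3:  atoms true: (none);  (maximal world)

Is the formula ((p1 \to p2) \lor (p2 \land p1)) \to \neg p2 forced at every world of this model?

Not every world: u0 \nVdash ((p1 \to p2) \lor (p2 \land p1)) \to \neg p2.
u0 \nVdash ((p1 \to p2) \lor (p2 \land p1)) \to \neg p2: already at u0 itself, u0 \Vdash (p1 \to p2) \lor (p2 \land p1) but u0 \nVdash \neg p2.
u0 \nVdash \neg p2 since u2 is accessible from u0 and u2 \Vdash p2.

No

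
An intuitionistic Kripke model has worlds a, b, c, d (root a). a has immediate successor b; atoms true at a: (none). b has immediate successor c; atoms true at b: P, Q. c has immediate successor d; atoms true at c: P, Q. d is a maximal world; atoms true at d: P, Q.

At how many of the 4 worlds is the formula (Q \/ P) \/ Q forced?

3

a: does not force it — a ||-/- (Q \/ P) \/ Q: neither disjunct is forced at a.
b: forces it.
c: forces it.
d: forces it.
Worlds forcing the formula: {b, c, d}.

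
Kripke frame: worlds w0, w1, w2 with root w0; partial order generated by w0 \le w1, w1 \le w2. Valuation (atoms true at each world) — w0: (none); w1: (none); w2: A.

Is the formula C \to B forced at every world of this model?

w0 \Vdash C \to B vacuously: no world accessible from w0 forces the antecedent C.
Since the root w0 forces C \to B and forcing is persistent (monotone upward), every world forces it.

Yes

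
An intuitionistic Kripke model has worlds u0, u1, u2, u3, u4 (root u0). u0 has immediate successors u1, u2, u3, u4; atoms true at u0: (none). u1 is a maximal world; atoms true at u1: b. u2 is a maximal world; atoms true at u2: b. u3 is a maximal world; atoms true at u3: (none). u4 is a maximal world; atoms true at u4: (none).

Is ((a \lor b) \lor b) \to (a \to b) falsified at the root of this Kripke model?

No

u0 \Vdash ((a \lor b) \lor b) \to (a \to b): every world accessible from u0 that forces (a \lor b) \lor b (namely u1, u2) also forces a \to b.
So the root u0 forces ((a \lor b) \lor b) \to (a \to b); the model is not a countermodel.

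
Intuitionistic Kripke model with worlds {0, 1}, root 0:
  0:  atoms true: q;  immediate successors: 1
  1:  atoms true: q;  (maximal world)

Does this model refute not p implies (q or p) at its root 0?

0 forces not p implies (q or p): every world accessible from 0 that forces not p (namely 0, 1) also forces q or p.
So the root 0 forces not p implies (q or p); the model is not a countermodel.

No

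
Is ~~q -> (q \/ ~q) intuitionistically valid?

This is a variant of double-negation elimination (deriving excluded middle from double negation), which is not intuitionistically valid.
A Kripke countermodel: worlds u, v; order generated by u <= v; atoms true at each world — u:{}; v:{q}.
u ||-/- ~~q -> (q \/ ~q): already at u itself, u ||- ~~q but u ||-/- q \/ ~q.
u ||-/- q \/ ~q: neither disjunct is forced at u.
u lacks atom q, so u ||-/- q.
So the root u does not force the formula.

No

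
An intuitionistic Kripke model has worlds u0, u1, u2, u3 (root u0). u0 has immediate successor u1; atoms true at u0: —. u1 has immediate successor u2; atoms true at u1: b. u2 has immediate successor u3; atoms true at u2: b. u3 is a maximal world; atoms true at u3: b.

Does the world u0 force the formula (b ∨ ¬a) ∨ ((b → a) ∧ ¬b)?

Yes

u0 ⊩ (b ∨ ¬a) ∨ ((b → a) ∧ ¬b) via the disjunct b ∨ ¬a.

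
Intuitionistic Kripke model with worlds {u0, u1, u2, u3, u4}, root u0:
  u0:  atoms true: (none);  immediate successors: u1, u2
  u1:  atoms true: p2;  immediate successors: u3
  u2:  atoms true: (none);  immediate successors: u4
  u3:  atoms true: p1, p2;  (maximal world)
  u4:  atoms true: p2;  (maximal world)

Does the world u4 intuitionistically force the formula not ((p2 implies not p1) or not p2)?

u4 does not force not ((p2 implies not p1) or not p2) since u4 is accessible from u4 and u4 forces (p2 implies not p1) or not p2.
u4 forces (p2 implies not p1) or not p2 via the disjunct p2 implies not p1.

No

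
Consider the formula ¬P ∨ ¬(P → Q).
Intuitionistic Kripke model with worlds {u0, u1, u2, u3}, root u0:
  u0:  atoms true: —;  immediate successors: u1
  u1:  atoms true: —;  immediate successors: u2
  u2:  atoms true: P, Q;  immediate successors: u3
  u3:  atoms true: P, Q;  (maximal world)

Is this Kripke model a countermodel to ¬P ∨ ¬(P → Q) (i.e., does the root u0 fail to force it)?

u0 ⊮ ¬P ∨ ¬(P → Q): neither disjunct is forced at u0.
u0 ⊮ ¬P since u2 is accessible from u0 and u2 ⊩ P.
So the root u0 does not force ¬P ∨ ¬(P → Q); the model is a countermodel.

Yes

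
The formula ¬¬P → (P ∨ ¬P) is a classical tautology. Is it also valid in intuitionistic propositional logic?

This is a variant of double-negation elimination (deriving excluded middle from double negation), which is not intuitionistically valid.
A Kripke countermodel: worlds u0, u1; order generated by u0 ≤ u1; atoms true at each world — u0:{}; u1:{P}.
u0 ⊮ ¬¬P → (P ∨ ¬P): already at u0 itself, u0 ⊩ ¬¬P but u0 ⊮ P ∨ ¬P.
u0 ⊮ P ∨ ¬P: neither disjunct is forced at u0.
u0 lacks atom P, so u0 ⊮ P.
So the root u0 does not force the formula.

No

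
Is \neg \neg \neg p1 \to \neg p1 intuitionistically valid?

Yes

This is triple-negation reduction, which is intuitionistically derivable.
Assume \neg \neg \neg p1 and suppose p1. Then \neg \neg p1 (double-negation introduction), contradicting \neg \neg \neg p1. So \neg p1.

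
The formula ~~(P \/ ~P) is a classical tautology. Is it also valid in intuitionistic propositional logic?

Yes

This is the double negation of excluded middle, which is intuitionistically derivable.
Assuming ~(P \/ ~P): from P we'd get P \/ ~P, so ~P; but then P \/ ~P again — contradiction. Hence ~~(P \/ ~P).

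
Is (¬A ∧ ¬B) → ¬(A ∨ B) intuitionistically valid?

Yes

This is a constructively valid De Morgan direction (conjunction of negations to negated disjunction), which is intuitionistically derivable.
If both ¬A and ¬B hold at a world, no accessible world forces A or forces B, so none forces A ∨ B.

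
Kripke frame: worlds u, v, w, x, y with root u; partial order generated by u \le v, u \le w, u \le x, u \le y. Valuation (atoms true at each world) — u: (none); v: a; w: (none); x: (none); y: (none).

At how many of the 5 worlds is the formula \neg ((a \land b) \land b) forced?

5

u: forces it.
v: forces it.
w: forces it.
x: forces it.
y: forces it.
Worlds forcing the formula: {u, v, w, x, y}.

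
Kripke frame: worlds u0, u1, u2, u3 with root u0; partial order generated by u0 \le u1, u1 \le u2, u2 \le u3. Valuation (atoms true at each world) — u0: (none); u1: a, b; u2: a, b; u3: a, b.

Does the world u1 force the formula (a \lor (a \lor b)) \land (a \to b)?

Yes

u1 \Vdash (a \lor (a \lor b)) \land (a \to b) since u1 forces both conjuncts.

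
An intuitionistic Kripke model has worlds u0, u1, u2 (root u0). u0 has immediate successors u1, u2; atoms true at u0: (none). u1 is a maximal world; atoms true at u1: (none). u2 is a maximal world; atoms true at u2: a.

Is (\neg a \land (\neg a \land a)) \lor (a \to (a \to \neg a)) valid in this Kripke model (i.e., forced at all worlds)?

No

Not every world: u0 \nVdash (\neg a \land (\neg a \land a)) \lor (a \to (a \to \neg a)).
u0 \nVdash (\neg a \land (\neg a \land a)) \lor (a \to (a \to \neg a)): neither disjunct is forced at u0.
u0 \nVdash \neg a \land (\neg a \land a) since u0 fails \neg a.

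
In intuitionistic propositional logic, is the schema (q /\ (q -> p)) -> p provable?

This is modus ponens in implicational form, which is intuitionistically derivable.
If a world forces q and q -> p, then applying the implication at that world (which is accessible from itself) gives p.

Yes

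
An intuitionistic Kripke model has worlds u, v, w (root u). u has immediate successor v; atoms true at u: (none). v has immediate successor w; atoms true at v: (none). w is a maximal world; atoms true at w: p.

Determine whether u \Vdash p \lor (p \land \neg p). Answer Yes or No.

u \nVdash p \lor (p \land \neg p): neither disjunct is forced at u.
u lacks atom p, so u \nVdash p.

No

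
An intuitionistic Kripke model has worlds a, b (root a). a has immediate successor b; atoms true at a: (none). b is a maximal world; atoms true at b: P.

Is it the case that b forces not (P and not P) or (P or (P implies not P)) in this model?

b forces not (P and not P) or (P or (P implies not P)) via the disjunct not (P and not P).

Yes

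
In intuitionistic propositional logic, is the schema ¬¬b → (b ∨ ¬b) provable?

No

This is a variant of double-negation elimination (deriving excluded middle from double negation), which is not intuitionistically valid.
A Kripke countermodel: worlds w0, w1; order generated by w0 ≤ w1; atoms true at each world — w0:{}; w1:{b}.
w0 ⊮ ¬¬b → (b ∨ ¬b): already at w0 itself, w0 ⊩ ¬¬b but w0 ⊮ b ∨ ¬b.
w0 ⊮ b ∨ ¬b: neither disjunct is forced at w0.
w0 lacks atom b, so w0 ⊮ b.
So the root w0 does not force the formula.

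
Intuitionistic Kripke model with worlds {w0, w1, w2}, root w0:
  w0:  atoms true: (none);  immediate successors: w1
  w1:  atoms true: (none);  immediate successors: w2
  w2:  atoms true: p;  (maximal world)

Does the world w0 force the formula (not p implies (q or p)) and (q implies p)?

w0 forces (not p implies (q or p)) and (q implies p) since w0 forces both conjuncts.

Yes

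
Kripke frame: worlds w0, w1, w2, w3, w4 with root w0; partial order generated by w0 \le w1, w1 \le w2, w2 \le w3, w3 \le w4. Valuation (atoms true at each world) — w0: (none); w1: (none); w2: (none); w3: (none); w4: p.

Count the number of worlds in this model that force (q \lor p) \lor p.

w0: does not force it — w0 \nVdash (q \lor p) \lor p: neither disjunct is forced at w0.
w1: does not force it.
w2: does not force it.
w3: does not force it.
w4: forces it.
Worlds forcing the formula: {w4}.

1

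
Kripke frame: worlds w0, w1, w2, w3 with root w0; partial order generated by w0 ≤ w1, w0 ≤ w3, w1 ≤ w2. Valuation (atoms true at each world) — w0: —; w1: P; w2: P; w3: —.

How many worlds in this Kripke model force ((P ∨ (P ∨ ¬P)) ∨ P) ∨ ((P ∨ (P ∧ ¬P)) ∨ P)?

w0: does not force it — w0 ⊮ ((P ∨ (P ∨ ¬P)) ∨ P) ∨ ((P ∨ (P ∧ ¬P)) ∨ P): neither disjunct is forced at w0.
w1: forces it.
w2: forces it.
w3: forces it.
Worlds forcing the formula: {w1, w2, w3}.

3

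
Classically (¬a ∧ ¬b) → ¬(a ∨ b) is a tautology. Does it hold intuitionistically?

Yes

This is a constructively valid De Morgan direction (conjunction of negations to negated disjunction), which is intuitionistically derivable.
If both ¬a and ¬b hold at a world, no accessible world forces a or forces b, so none forces a ∨ b.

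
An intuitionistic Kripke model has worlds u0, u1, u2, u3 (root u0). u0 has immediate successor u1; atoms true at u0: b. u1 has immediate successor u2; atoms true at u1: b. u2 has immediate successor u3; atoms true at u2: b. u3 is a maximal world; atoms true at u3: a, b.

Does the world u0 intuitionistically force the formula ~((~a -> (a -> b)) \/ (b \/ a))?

u0 ||-/- ~((~a -> (a -> b)) \/ (b \/ a)) since u0 is accessible from u0 and u0 ||- (~a -> (a -> b)) \/ (b \/ a).
u0 ||- (~a -> (a -> b)) \/ (b \/ a) via the disjunct ~a -> (a -> b).

No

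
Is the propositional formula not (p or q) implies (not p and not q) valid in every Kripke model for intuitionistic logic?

Yes

This is a constructively valid De Morgan direction (negated disjunction to conjunction of negations), which is intuitionistically derivable.
From not (p or q): if p held then p or q would, contradiction — so not p; similarly not q.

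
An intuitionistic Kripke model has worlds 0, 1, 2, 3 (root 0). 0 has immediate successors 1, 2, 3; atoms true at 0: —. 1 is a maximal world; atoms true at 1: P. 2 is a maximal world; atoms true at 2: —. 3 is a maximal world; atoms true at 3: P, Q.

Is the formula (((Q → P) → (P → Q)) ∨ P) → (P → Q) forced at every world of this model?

No

Not every world: 0 ⊮ (((Q → P) → (P → Q)) ∨ P) → (P → Q).
0 ⊮ (((Q → P) → (P → Q)) ∨ P) → (P → Q): at the accessible world 1, 1 ⊩ ((Q → P) → (P → Q)) ∨ P but 1 ⊮ P → Q.
1 ⊮ P → Q: already at 1 itself, 1 ⊩ P but 1 ⊮ Q.
1 lacks atom Q, so 1 ⊮ Q.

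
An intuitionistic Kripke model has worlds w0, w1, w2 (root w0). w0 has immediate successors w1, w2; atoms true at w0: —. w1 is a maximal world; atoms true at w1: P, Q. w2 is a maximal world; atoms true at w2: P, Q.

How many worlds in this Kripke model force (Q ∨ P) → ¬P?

0

w0: does not force it — w0 ⊮ (Q ∨ P) → ¬P: at the accessible world w1, w1 ⊩ Q ∨ P but w1 ⊮ ¬P.
w1: does not force it — w1 ⊮ (Q ∨ P) → ¬P: already at w1 itself, w1 ⊩ Q ∨ P but w1 ⊮ ¬P.
w2: does not force it.
Worlds forcing the formula: { }.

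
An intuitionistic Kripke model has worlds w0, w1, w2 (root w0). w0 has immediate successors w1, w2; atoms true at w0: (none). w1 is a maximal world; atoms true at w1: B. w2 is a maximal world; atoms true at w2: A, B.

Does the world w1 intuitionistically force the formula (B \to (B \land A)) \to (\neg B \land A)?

w1 \Vdash (B \to (B \land A)) \to (\neg B \land A) vacuously: no world accessible from w1 forces the antecedent B \to (B \land A).

Yes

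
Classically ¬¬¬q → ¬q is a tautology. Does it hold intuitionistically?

This is triple-negation reduction, which is intuitionistically derivable.
Assume ¬¬¬q and suppose q. Then ¬¬q (double-negation introduction), contradicting ¬¬¬q. So ¬q.

Yes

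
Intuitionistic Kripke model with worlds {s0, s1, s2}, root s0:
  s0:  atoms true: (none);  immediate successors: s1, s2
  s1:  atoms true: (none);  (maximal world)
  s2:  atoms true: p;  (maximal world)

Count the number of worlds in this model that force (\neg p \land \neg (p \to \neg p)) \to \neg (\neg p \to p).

3

s0: forces it.
s1: forces it.
s2: forces it.
Worlds forcing the formula: {s0, s1, s2}.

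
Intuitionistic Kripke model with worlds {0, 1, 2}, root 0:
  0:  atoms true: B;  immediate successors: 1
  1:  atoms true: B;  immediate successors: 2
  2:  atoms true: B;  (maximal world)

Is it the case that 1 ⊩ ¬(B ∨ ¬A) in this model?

1 ⊮ ¬(B ∨ ¬A) since 1 is accessible from 1 and 1 ⊩ B ∨ ¬A.
1 ⊩ B ∨ ¬A via the disjunct B.

No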